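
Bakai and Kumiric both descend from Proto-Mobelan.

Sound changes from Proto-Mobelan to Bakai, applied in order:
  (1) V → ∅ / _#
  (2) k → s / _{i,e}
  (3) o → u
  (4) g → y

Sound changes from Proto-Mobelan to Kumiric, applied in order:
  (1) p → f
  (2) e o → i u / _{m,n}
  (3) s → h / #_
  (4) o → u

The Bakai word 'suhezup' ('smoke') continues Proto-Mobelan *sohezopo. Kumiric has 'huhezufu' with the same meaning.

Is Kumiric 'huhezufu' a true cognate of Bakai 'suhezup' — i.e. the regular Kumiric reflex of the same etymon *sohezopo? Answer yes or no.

yes

Derive the expected Kumiric reflex of *sohezopo:
Kumiric: *sohezopo > sohezofo > hohezofo > huhezufu  (by unconditioned shift, debuccalisation, vowel merger)
Kumiric 'huhezufu' matches the regular reflex exactly, so the pair is cognate.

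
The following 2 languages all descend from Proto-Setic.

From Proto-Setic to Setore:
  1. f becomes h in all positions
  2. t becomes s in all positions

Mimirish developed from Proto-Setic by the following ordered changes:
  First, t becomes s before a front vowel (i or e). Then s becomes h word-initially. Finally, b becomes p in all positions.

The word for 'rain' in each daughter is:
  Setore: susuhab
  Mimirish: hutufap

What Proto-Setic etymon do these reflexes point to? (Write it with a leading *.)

*sutufab

Position 5: Setore has h, Mimirish has f. Mimirish preserves f here (none of its changes turn any other segment into f), so the proto-segment is *f.
Position 1: Setore has s, Mimirish has h. Taking the neighbouring segments as reconstructed: Setore s could go back to *t or *s; Mimirish h could go back to *s or *h — the one source consistent with every daughter is *s.
Verify the candidate proto-form against each daughter:
Setore: *sutufab
  sutufab → sutuhab   [unconditioned shift]
  sutuhab → susuhab   [unconditioned shift]
  giving Setore susuhab.
Mimirish: *sutufab
  sutufab (rule 1 does not apply)
  sutufab → hutufab   [debuccalisation]
  hutufab → hutufap   [unconditioned shift]
  giving Mimirish hutufap.
*sutufab is the unique common source.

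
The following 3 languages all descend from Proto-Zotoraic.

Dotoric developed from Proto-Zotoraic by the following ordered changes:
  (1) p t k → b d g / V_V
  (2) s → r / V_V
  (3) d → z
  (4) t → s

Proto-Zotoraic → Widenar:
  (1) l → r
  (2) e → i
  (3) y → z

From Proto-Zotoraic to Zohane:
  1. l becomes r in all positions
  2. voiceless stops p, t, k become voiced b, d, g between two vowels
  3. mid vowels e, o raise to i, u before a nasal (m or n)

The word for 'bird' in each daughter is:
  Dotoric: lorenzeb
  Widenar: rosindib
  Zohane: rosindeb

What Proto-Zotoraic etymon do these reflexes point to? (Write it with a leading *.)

Position 7: Dotoric has e, Widenar has i, Zohane has e. Dotoric preserves e here (none of its changes turn any other segment into e), so the proto-segment is *e.
Position 6: Dotoric has z, Widenar has d, Zohane has d. Widenar preserves d here (none of its changes turn any other segment into d), so the proto-segment is *d.
Position 4: Dotoric has e, Widenar has i, Zohane has i. Dotoric preserves e here (none of its changes turn any other segment into e), so the proto-segment is *e.
This points to *losendeb. Verify forward in each daughter:
Dotoric: *losendeb > lorendeb > lorenzeb  (by rhotacism, unconditioned shift)
Widenar: *losendeb
  losendeb → rosendeb   [unconditioned shift]
  rosendeb → rosindib   [vowel merger]
  rosindib (rule 3 does not apply)
  giving Widenar rosindib.
Zohane: *losendeb
  losendeb → rosendeb   [unconditioned shift]
  rosendeb (rule 2 does not apply)
  rosendeb → rosindeb   [pre-nasal raising]
  giving Zohane rosindeb.
*losendeb is the unique common source.

*losendeb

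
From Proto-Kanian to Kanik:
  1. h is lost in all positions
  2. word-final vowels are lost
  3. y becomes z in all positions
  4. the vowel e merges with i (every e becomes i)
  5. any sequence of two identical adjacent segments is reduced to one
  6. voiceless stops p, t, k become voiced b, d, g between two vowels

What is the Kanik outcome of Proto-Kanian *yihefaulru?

Kanik: *yihefaulru > yiefaulru > yiefaulr > ziefaulr > ziifaulr > zifaulr  (by h-loss, apocope, unconditioned shift, vowel merger, degemination)

zifaulr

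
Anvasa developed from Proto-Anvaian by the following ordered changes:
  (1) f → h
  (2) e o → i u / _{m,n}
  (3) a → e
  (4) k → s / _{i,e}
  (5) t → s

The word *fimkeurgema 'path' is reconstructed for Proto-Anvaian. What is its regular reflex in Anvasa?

Anvasa: start from *fimkeurgema.
  rule 1 (unconditioned shift): fimkeurgema → himkeurgema
  rule 2 (pre-nasal raising): himkeurgema → himkeurgima
  rule 3 (vowel merger): himkeurgima → himkeurgime
  rule 4 (palatalisation): himkeurgime → himseurgime
  rule 5: no change — himseurgime
  ⇒ Anvasa himseurgime

himseurgime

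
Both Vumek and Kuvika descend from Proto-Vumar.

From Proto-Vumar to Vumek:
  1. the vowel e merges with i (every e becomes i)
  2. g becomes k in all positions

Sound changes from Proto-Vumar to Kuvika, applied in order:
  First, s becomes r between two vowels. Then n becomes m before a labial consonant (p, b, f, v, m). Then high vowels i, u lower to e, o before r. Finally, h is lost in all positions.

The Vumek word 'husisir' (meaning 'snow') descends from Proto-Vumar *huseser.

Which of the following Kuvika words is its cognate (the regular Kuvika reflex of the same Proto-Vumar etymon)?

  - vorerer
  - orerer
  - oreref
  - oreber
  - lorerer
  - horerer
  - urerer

Kuvika: start from *huseser.
  rule 1 (rhotacism): huseser → hurerer
  rule 2: no change — hurerer
  rule 3 (pre-rhotic lowering): hurerer → horerer
  rule 4 (h-loss): horerer → orerer
  ⇒ Kuvika orerer

orerer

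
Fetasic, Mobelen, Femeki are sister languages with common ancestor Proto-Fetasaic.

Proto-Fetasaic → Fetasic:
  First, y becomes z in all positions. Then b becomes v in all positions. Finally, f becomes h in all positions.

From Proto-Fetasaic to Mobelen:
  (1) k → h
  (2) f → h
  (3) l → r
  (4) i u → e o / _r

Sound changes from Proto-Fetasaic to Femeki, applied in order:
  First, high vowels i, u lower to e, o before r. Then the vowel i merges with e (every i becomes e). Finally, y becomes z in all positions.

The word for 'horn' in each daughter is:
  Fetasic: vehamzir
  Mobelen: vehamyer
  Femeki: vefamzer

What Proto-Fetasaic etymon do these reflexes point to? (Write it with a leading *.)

Position 7: Fetasic has i, Mobelen has e, Femeki has e. Fetasic preserves i here (none of its changes turn any other segment into i), so the proto-segment is *i.
Position 6: Fetasic has z, Mobelen has y, Femeki has z. Mobelen preserves y here (none of its changes turn any other segment into y), so the proto-segment is *y.
Position 3: Fetasic has h, Mobelen has h, Femeki has f. Femeki preserves f here (none of its changes turn any other segment into f), so the proto-segment is *f.
Verify the candidate proto-form against each daughter:
Fetasic: start from *vefamyir.
  rule 1 (unconditioned shift): vefamyir → vefamzir
  rule 2: no change — vefamzir
  rule 3 (unconditioned shift): vefamzir → vehamzir
  ⇒ Fetasic vehamzir
Mobelen: *vefamyir
  vefamyir (rule 1 does not apply)
  vefamyir → vehamyir   [unconditioned shift]
  vehamyir (rule 3 does not apply)
  vehamyir → vehamyer   [pre-rhotic lowering]
  giving Mobelen vehamyer.
Femeki: start from *vefamyir.
  rule 1 (pre-rhotic lowering): vefamyir → vefamyer
  rule 2: no change — vefamyer
  rule 3 (unconditioned shift): vefamyer → vefamzer
  ⇒ Femeki vefamzer
No other proto-form is consistent with every reflex, so the reconstruction is *vefamyir.

*vefamyir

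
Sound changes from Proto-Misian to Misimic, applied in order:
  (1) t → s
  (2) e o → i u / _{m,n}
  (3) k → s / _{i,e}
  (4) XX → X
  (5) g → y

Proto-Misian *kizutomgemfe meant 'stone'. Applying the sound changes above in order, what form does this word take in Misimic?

sizusumyimfe

Misimic: *kizutomgemfe
  kizutomgemfe → kizusomgemfe   [unconditioned shift]
  kizusomgemfe → kizusumgimfe   [pre-nasal raising]
  kizusumgimfe → sizusumgimfe   [palatalisation]
  sizusumgimfe (rule 4 does not apply)
  sizusumgimfe → sizusumyimfe   [unconditioned shift]
  giving Misimic sizusumyimfe.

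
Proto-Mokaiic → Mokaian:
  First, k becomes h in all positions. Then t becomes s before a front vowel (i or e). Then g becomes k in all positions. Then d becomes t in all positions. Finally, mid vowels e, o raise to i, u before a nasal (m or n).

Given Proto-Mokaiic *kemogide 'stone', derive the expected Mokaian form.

Mokaian: *kemogide > hemogide > hemokide > hemokite > himokite  (by unconditioned shift, unconditioned shift, unconditioned shift, pre-nasal raising)

himokite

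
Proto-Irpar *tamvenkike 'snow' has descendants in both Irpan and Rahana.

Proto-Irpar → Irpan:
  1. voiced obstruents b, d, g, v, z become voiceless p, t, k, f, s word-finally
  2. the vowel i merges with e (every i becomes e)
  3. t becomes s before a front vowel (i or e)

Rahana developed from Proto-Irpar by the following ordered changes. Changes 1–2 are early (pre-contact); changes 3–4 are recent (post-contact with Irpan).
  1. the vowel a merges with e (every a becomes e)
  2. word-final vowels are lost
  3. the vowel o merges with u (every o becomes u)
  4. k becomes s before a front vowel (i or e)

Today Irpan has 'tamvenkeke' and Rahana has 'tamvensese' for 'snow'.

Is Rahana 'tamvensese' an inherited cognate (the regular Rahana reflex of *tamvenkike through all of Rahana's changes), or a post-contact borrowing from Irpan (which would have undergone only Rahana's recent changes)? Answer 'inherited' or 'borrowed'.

borrowed

If inherited, *tamvenkike would pass through all of Rahana's changes:
Rahana: *tamvenkike
  tamvenkike → temvenkike   [vowel merger]
  temvenkike → temvenkik   [apocope]
  temvenkik (rule 3 does not apply)
  temvenkik → temvensik   [palatalisation]
  giving Rahana temvensik.
If borrowed from Irpan 'tamvenkeke' after the early changes, it would undergo only the recent ones:
  rule 3 (vowel merger): no change (tamvenkeke)
  rule 4 (palatalisation): tamvenkeke → tamvensese
  ⇒ as a loan: tamvensese
Rahana 'tamvensese' matches the loan outcome 'tamvensese', not the inherited 'temvensik' — it skipped the early Rahana changes, so it was borrowed from Irpan.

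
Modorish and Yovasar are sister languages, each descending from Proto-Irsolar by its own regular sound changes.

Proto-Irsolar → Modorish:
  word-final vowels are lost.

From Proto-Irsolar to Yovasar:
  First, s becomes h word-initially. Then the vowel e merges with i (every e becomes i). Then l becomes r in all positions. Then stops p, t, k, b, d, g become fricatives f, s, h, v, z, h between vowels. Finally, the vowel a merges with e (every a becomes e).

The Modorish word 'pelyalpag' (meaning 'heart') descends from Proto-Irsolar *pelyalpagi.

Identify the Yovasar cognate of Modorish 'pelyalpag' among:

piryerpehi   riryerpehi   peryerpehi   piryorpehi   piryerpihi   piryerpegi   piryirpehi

Yovasar: *pelyalpagi
  pelyalpagi (rule 1 does not apply)
  pelyalpagi → pilyalpagi   [vowel merger]
  pilyalpagi → piryarpagi   [unconditioned shift]
  piryarpagi → piryarpahi   [intervocalic lenition]
  piryarpahi → piryerpehi   [vowel merger]
  giving Yovasar piryerpehi.
Only 'piryerpehi' matches the regular Yovasar development of *pelyalpagi.

piryerpehi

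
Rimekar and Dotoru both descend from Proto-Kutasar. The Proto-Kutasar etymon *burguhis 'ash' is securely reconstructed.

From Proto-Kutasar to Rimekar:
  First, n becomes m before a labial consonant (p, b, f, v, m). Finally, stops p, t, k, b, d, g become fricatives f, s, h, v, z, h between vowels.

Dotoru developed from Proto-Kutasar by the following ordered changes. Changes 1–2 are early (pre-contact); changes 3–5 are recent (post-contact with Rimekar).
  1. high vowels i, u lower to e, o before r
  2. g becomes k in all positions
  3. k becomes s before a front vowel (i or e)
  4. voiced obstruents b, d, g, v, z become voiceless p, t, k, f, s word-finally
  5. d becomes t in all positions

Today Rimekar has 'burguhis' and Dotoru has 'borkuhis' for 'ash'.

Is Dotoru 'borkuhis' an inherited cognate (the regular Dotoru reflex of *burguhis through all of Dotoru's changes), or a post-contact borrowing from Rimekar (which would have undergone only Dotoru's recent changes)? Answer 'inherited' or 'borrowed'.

inherited

If inherited, *burguhis would pass through all of Dotoru's changes:
Dotoru: start from *burguhis.
  rule 1 (pre-rhotic lowering): burguhis → borguhis
  rule 2 (unconditioned shift): borguhis → borkuhis
  rule 3: no change — borkuhis
  rule 4: no change — borkuhis
  rule 5: no change — borkuhis
  ⇒ Dotoru borkuhis
If borrowed from Rimekar 'burguhis' after the early changes, it would undergo only the recent ones:
  rule 3 (palatalisation): no change (burguhis)
  rule 4 (final devoicing): no change (burguhis)
  rule 5 (unconditioned shift): no change (burguhis)
  ⇒ as a loan: burguhis
Dotoru 'borkuhis' matches the inherited outcome exactly, so it is an inherited cognate, not a loan.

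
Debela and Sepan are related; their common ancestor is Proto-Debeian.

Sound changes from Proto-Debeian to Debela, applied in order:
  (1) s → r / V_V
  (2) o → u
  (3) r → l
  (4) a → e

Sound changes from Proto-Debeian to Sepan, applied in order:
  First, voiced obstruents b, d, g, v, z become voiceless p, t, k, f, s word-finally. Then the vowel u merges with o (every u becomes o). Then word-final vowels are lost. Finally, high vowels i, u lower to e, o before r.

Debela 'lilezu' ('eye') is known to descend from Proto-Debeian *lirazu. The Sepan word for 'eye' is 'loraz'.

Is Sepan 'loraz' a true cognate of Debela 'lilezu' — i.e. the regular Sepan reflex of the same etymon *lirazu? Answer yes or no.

Derive the expected Sepan reflex of *lirazu:
Sepan: start from *lirazu.
  rule 1: no change — lirazu
  rule 2 (vowel merger): lirazu → lirazo
  rule 3 (apocope): lirazo → liraz
  rule 4 (pre-rhotic lowering): liraz → leraz
  ⇒ Sepan leraz
The regular Sepan reflex would be 'leraz', but the attested form is 'loraz'. The correspondence is irregular, so they are not cognates (the Sepan form has a different source).

no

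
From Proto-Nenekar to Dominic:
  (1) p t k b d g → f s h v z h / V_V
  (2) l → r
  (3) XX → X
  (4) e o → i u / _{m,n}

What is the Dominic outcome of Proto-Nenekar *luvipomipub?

Dominic: *luvipomipub
  luvipomipub → luvifomifub   [intervocalic lenition]
  luvifomifub → ruvifomifub   [unconditioned shift]
  ruvifomifub (rule 3 does not apply)
  ruvifomifub → ruvifumifub   [pre-nasal raising]
  giving Dominic ruvifumifub.

ruvifumifub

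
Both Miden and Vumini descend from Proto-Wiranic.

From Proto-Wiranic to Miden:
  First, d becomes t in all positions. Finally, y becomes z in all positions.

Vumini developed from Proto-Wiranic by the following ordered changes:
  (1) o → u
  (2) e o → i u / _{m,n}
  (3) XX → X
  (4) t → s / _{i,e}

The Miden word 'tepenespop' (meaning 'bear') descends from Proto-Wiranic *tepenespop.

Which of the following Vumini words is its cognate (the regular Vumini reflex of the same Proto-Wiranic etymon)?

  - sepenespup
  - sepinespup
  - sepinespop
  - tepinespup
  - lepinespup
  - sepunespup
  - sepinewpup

Vumini: start from *tepenespop.
  rule 1 (vowel merger): tepenespop → tepenespup
  rule 2 (pre-nasal raising): tepenespup → tepinespup
  rule 3: no change — tepinespup
  rule 4 (palatalisation): tepinespup → sepinespup
  ⇒ Vumini sepinespup

sepinespup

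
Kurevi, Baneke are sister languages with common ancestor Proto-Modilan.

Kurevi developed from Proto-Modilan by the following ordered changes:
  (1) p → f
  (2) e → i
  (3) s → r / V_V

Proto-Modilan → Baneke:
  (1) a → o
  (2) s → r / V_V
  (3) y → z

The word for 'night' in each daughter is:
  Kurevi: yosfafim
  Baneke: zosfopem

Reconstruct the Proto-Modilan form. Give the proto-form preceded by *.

*yosfapem

Position 7: Kurevi has i, Baneke has e. Baneke preserves e here (none of its changes turn any other segment into e), so the proto-segment is *e.
Position 5: Kurevi has a, Baneke has o. Kurevi preserves a here (none of its changes turn any other segment into a), so the proto-segment is *a.
Verify the candidate proto-form against each daughter:
Kurevi: start from *yosfapem.
  rule 1 (unconditioned shift): yosfapem → yosfafem
  rule 2 (vowel merger): yosfafem → yosfafim
  rule 3: no change — yosfafim
  ⇒ Kurevi yosfafim
Baneke: *yosfapem > yosfopem > zosfopem  (by vowel merger, unconditioned shift)
*yosfapem is the unique common source.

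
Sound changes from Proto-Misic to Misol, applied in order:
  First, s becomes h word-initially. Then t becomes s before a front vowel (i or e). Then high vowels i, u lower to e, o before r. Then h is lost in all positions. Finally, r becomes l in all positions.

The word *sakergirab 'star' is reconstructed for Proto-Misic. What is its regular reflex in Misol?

Misol: *sakergirab > hakergirab > hakergerab > akergerab > akelgelab  (by debuccalisation, pre-rhotic lowering, h-loss, unconditioned shift)

akelgelab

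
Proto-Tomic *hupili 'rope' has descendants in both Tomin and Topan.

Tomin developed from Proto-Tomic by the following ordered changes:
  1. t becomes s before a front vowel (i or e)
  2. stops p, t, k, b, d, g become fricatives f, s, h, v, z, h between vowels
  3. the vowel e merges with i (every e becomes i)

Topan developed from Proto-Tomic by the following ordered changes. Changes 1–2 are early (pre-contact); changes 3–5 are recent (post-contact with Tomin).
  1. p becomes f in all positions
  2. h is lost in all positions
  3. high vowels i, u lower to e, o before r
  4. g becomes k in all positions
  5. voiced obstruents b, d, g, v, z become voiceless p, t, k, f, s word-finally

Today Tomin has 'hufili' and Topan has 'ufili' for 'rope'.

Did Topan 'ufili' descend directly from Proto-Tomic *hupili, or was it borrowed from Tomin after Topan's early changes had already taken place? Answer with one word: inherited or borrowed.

inherited

If inherited, *hupili would pass through all of Topan's changes:
Topan: *hupili
  hupili → hufili   [unconditioned shift]
  hufili → ufili   [h-loss]
  ufili (rule 3 does not apply)
  ufili (rule 4 does not apply)
  ufili (rule 5 does not apply)
  giving Topan ufili.
If borrowed from Tomin 'hufili' after the early changes, it would undergo only the recent ones:
  rule 3 (pre-rhotic lowering): no change (hufili)
  rule 4 (unconditioned shift): no change (hufili)
  rule 5 (final devoicing): no change (hufili)
  ⇒ as a loan: hufili
Topan 'ufili' matches the inherited outcome exactly, so it is an inherited cognate, not a loan.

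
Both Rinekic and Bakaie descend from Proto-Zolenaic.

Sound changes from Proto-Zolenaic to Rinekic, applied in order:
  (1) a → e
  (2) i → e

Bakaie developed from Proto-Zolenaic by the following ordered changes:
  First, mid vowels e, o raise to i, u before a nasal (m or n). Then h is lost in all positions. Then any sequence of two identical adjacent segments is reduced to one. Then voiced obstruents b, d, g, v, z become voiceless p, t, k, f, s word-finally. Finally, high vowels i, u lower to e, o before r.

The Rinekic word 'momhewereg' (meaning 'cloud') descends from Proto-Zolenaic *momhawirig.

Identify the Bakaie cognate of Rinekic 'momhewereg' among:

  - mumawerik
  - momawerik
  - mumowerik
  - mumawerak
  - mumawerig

mumawerik

Bakaie: start from *momhawirig.
  rule 1 (pre-nasal raising): momhawirig → mumhawirig
  rule 2 (h-loss): mumhawirig → mumawirig
  rule 3: no change — mumawirig
  rule 4 (final devoicing): mumawirig → mumawirik
  rule 5 (pre-rhotic lowering): mumawirik → mumawerik
  ⇒ Bakaie mumawerik
Only 'mumawerik' matches the regular Bakaie development of *momhawirig.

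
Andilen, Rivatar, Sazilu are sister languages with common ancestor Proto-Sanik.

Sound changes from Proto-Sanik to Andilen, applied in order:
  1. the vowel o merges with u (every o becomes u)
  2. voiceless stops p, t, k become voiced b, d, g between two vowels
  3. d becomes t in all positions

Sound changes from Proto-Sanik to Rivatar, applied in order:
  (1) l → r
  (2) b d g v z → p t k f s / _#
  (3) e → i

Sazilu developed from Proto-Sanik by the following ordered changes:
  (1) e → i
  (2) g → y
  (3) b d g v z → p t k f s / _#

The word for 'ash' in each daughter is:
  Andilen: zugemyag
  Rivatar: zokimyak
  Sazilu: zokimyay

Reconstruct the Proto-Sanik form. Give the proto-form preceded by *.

Position 4: Andilen has e, Rivatar has i, Sazilu has i. Andilen preserves e here (none of its changes turn any other segment into e), so the proto-segment is *e.
Position 3: Andilen has g, Rivatar has k, Sazilu has k. Sazilu preserves k here (none of its changes turn any other segment into k), so the proto-segment is *k.
Position 8: Andilen has g, Rivatar has k, Sazilu has y. Taking the neighbouring segments as reconstructed: Andilen g can only go back to *g; Rivatar k could go back to *k or *g; Sazilu y could go back to *g or *y — the one source consistent with every daughter is *g.
Continuing position by position gives *zokemyag; check it forward:
Andilen: start from *zokemyag.
  rule 1 (vowel merger): zokemyag → zukemyag
  rule 2 (intervocalic voicing): zukemyag → zugemyag
  rule 3: no change — zugemyag
  ⇒ Andilen zugemyag
Rivatar: *zokemyag > zokemyak > zokimyak  (by final devoicing, vowel merger)
Sazilu: *zokemyag > zokimyag > zokimyay  (by vowel merger, unconditioned shift)
No other proto-form is consistent with every reflex, so the reconstruction is *zokemyag.

*zokemyag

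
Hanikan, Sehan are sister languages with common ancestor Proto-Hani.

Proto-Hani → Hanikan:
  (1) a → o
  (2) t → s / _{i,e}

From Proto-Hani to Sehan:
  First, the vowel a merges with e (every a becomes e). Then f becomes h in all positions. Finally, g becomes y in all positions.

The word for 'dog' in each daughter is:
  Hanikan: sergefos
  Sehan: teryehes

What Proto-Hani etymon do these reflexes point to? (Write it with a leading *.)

Position 7: Hanikan has o, Sehan has e. Taking the neighbouring segments as reconstructed: Hanikan o could go back to *a or *o; Sehan e could go back to *a or *e — the one source consistent with every daughter is *a.
Position 1: Hanikan has s, Sehan has t. Sehan preserves t here (none of its changes turn any other segment into t), so the proto-segment is *t.
Verify the candidate proto-form against each daughter:
Hanikan: start from *tergefas.
  rule 1 (vowel merger): tergefas → tergefos
  rule 2 (palatalisation): tergefos → sergefos
  ⇒ Hanikan sergefos
Sehan: *tergefas
  tergefas → tergefes   [vowel merger]
  tergefes → tergehes   [unconditioned shift]
  tergehes → teryehes   [unconditioned shift]
  giving Sehan teryehes.
No other proto-form is consistent with every reflex, so the reconstruction is *tergefas.

*tergefas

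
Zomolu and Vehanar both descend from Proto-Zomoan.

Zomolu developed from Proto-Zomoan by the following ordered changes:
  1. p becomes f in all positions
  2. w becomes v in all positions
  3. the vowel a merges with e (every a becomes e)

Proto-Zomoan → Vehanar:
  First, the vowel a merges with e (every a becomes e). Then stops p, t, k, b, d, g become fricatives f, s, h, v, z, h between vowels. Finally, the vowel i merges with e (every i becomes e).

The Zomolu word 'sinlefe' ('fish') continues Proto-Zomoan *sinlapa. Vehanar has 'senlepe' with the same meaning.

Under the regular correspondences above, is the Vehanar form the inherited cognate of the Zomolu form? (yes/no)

no

Derive the expected Vehanar reflex of *sinlapa:
Vehanar: *sinlapa > sinlepe > sinlefe > senlefe  (by vowel merger, intervocalic lenition, vowel merger)
The regular Vehanar reflex would be 'senlefe', but the attested form is 'senlepe'. The correspondence is irregular, so they are not cognates (the Vehanar form has a different source).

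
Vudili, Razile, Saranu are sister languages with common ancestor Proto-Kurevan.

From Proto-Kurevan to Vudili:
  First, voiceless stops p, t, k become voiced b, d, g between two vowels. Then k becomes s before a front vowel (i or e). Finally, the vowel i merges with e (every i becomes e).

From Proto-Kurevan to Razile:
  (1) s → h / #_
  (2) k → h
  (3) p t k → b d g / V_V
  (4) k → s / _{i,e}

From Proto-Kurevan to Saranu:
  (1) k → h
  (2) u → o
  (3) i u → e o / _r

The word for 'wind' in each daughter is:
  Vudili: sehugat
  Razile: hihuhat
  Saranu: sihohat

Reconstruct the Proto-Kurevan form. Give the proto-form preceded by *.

Position 4: Vudili has u, Razile has u, Saranu has o. Vudili preserves u here (none of its changes turn any other segment into u), so the proto-segment is *u.
Position 2: Vudili has e, Razile has i, Saranu has i. Razile preserves i here (none of its changes turn any other segment into i), so the proto-segment is *i.
Position 1: Vudili has s, Razile has h, Saranu has s. Saranu preserves s here (none of its changes turn any other segment into s), so the proto-segment is *s.
Continuing position by position gives *sihukat; check it forward:
Vudili: *sihukat
  sihukat → sihugat   [intervocalic voicing]
  sihugat (rule 2 does not apply)
  sihugat → sehugat   [vowel merger]
  giving Vudili sehugat.
Razile: *sihukat > hihukat > hihuhat  (by debuccalisation, unconditioned shift)
Saranu: start from *sihukat.
  rule 1 (unconditioned shift): sihukat → sihuhat
  rule 2 (vowel merger): sihuhat → sihohat
  rule 3: no change — sihohat
  ⇒ Saranu sihohat
*sihukat is the unique common source.

*sihukat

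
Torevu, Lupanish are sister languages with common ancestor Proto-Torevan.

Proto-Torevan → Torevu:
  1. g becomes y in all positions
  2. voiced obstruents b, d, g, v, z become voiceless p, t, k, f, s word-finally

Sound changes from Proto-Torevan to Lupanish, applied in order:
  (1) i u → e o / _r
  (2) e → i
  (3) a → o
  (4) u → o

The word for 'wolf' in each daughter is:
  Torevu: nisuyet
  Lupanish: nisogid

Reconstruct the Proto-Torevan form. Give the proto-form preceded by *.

Position 6: Torevu has e, Lupanish has i. Torevu preserves e here (none of its changes turn any other segment into e), so the proto-segment is *e.
Position 4: Torevu has u, Lupanish has o. Torevu preserves u here (none of its changes turn any other segment into u), so the proto-segment is *u.
Continuing position by position gives *nisuged; check it forward:
Torevu: *nisuged > nisuyed > nisuyet  (by unconditioned shift, final devoicing)
Lupanish: *nisuged > nisugid > nisogid  (by vowel merger, vowel merger)
No other proto-form is consistent with every reflex, so the reconstruction is *nisuged.

*nisuged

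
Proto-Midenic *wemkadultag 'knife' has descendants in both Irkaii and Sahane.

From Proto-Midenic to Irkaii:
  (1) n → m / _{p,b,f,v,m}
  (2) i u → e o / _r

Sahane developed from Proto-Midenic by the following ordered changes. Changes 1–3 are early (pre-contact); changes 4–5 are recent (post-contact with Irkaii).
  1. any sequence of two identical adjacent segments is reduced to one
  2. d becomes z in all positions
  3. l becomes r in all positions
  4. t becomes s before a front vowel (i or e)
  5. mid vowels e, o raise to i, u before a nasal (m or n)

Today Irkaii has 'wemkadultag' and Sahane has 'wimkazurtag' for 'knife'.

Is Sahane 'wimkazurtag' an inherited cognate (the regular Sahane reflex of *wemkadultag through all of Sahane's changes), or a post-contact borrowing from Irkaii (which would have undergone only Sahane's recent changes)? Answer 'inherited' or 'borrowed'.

If inherited, *wemkadultag would pass through all of Sahane's changes:
Sahane: *wemkadultag > wemkazultag > wemkazurtag > wimkazurtag  (by unconditioned shift, unconditioned shift, pre-nasal raising)
If borrowed from Irkaii 'wemkadultag' after the early changes, it would undergo only the recent ones:
  rule 4 (palatalisation): no change (wemkadultag)
  rule 5 (pre-nasal raising): wemkadultag → wimkadultag
  ⇒ as a loan: wimkadultag
Sahane 'wimkazurtag' matches the inherited outcome exactly, so it is an inherited cognate, not a loan.

inherited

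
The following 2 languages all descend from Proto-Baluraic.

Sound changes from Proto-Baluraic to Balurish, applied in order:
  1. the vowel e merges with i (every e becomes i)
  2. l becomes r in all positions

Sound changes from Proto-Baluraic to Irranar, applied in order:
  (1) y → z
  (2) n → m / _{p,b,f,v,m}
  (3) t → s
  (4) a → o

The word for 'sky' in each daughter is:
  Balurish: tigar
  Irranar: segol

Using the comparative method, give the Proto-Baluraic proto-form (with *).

*tegal

Position 5: Balurish has r, Irranar has l. Irranar preserves l here (none of its changes turn any other segment into l), so the proto-segment is *l.
Position 4: Balurish has a, Irranar has o. Balurish preserves a here (none of its changes turn any other segment into a), so the proto-segment is *a.
Position 1: Balurish has t, Irranar has s. Balurish preserves t here (none of its changes turn any other segment into t), so the proto-segment is *t.
This points to *tegal. Verify forward in each daughter:
Balurish: *tegal
  tegal → tigal   [vowel merger]
  tigal → tigar   [unconditioned shift]
  giving Balurish tigar.
Irranar: *tegal
  tegal (rule 1 does not apply)
  tegal (rule 2 does not apply)
  tegal → segal   [unconditioned shift]
  segal → segol   [vowel merger]
  giving Irranar segol.
Only *tegal yields all of Balurish tigar, Irranar segol.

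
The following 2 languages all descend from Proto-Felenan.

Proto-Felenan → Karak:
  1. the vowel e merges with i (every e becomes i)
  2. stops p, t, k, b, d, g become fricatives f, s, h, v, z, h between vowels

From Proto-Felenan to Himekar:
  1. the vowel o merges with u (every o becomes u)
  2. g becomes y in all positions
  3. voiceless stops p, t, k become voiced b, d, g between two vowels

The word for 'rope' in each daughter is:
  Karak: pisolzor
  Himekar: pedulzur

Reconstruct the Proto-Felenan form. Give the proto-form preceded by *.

*petolzor

Position 4: Karak has o, Himekar has u. Karak preserves o here (none of its changes turn any other segment into o), so the proto-segment is *o.
Position 3: Karak has s, Himekar has d. Taking the neighbouring segments as reconstructed: Karak s could go back to *t or *s; Himekar d could go back to *t or *d — the one source consistent with every daughter is *t.
This points to *petolzor. Verify forward in each daughter:
Karak: *petolzor
  petolzor → pitolzor   [vowel merger]
  pitolzor → pisolzor   [intervocalic lenition]
  giving Karak pisolzor.
Himekar: *petolzor
  petolzor → petulzur   [vowel merger]
  petulzur (rule 2 does not apply)
  petulzur → pedulzur   [intervocalic voicing]
  giving Himekar pedulzur.
*petolzor is the unique common source.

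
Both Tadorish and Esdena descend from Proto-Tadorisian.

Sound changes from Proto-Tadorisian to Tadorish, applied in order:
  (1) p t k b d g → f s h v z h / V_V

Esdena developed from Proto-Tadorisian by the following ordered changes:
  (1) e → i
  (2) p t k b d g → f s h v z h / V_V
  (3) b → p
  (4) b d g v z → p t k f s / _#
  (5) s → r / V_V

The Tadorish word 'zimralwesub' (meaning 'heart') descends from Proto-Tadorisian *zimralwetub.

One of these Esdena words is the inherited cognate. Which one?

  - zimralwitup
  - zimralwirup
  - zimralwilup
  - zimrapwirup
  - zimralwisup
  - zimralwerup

Esdena: *zimralwetub
  zimralwetub → zimralwitub   [vowel merger]
  zimralwitub → zimralwisub   [intervocalic lenition]
  zimralwisub → zimralwisup   [unconditioned shift]
  zimralwisup (rule 4 does not apply)
  zimralwisup → zimralwirup   [rhotacism]
  giving Esdena zimralwirup.
The other candidates each miss or misapply at least one Esdena change.

zimralwirup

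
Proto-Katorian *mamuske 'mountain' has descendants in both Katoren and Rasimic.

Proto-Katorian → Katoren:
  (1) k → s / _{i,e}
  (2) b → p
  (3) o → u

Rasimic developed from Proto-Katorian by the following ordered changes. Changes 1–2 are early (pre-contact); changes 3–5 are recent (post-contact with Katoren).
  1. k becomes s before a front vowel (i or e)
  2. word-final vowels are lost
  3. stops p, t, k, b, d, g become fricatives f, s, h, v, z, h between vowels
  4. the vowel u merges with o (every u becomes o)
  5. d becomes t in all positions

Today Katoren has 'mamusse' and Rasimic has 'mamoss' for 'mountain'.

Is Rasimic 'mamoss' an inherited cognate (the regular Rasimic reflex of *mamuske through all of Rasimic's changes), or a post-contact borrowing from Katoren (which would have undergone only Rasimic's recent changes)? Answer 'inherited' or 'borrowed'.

inherited

If inherited, *mamuske would pass through all of Rasimic's changes:
Rasimic: start from *mamuske.
  rule 1 (palatalisation): mamuske → mamusse
  rule 2 (apocope): mamusse → mamuss
  rule 3: no change — mamuss
  rule 4 (vowel merger): mamuss → mamoss
  rule 5: no change — mamoss
  ⇒ Rasimic mamoss
If borrowed from Katoren 'mamusse' after the early changes, it would undergo only the recent ones:
  rule 3 (intervocalic lenition): no change (mamusse)
  rule 4 (vowel merger): mamusse → mamosse
  rule 5 (unconditioned shift): no change (mamosse)
  ⇒ as a loan: mamosse
Rasimic 'mamoss' matches the inherited outcome exactly, so it is an inherited cognate, not a loan.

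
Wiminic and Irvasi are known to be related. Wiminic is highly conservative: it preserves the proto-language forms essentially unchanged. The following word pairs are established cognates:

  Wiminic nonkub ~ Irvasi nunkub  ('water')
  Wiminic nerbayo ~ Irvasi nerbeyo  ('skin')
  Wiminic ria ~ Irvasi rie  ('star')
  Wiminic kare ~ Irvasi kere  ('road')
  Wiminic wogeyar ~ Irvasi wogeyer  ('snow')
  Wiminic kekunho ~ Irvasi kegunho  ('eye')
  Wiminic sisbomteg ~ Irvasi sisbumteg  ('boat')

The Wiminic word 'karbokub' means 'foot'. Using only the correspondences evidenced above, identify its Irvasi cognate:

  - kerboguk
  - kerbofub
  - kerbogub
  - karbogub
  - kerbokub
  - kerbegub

kare ~ kere, wogeyar ~ wogeyer — Wiminic a corresponds to Irvasi e after a consonant, before r.
kekunho ~ kegunho — Wiminic k corresponds to Irvasi g between vowels (before a back vowel).
Applying these to Wiminic 'karbokub':
  karbokub → kerbokub   (a→e after a consonant, before r)
  kerbokub → kerbogub   (k→g between vowels (before a back vowel))
So the Irvasi cognate is 'kerbogub'.

kerbogub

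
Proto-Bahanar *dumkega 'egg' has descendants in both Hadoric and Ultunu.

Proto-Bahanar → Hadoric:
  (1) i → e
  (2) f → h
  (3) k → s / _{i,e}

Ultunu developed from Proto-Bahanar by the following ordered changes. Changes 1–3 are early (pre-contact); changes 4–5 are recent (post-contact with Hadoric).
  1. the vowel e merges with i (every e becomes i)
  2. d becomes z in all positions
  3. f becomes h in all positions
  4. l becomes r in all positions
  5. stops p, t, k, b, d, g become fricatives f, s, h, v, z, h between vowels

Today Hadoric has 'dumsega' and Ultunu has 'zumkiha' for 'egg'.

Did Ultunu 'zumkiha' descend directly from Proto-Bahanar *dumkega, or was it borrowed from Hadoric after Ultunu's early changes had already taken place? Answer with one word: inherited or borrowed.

If inherited, *dumkega would pass through all of Ultunu's changes:
Ultunu: *dumkega > dumkiga > zumkiga > zumkiha  (by vowel merger, unconditioned shift, intervocalic lenition)
If borrowed from Hadoric 'dumsega' after the early changes, it would undergo only the recent ones:
  rule 4 (unconditioned shift): no change (dumsega)
  rule 5 (intervocalic lenition): dumsega → dumseha
  ⇒ as a loan: dumseha
Ultunu 'zumkiha' matches the inherited outcome exactly, so it is an inherited cognate, not a loan.

inherited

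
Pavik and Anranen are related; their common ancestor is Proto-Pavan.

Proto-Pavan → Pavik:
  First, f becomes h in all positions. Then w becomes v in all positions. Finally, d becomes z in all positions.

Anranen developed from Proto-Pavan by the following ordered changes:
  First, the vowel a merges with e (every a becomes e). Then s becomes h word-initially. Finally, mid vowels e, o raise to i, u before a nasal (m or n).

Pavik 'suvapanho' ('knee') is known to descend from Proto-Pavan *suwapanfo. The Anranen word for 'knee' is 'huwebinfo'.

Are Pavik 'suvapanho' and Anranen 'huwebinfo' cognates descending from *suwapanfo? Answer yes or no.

Derive the expected Anranen reflex of *suwapanfo:
Anranen: start from *suwapanfo.
  rule 1 (vowel merger): suwapanfo → suwepenfo
  rule 2 (debuccalisation): suwepenfo → huwepenfo
  rule 3 (pre-nasal raising): huwepenfo → huwepinfo
  ⇒ Anranen huwepinfo
The regular Anranen reflex would be 'huwepinfo', but the attested form is 'huwebinfo'. The correspondence is irregular, so they are not cognates (the Anranen form has a different source).

no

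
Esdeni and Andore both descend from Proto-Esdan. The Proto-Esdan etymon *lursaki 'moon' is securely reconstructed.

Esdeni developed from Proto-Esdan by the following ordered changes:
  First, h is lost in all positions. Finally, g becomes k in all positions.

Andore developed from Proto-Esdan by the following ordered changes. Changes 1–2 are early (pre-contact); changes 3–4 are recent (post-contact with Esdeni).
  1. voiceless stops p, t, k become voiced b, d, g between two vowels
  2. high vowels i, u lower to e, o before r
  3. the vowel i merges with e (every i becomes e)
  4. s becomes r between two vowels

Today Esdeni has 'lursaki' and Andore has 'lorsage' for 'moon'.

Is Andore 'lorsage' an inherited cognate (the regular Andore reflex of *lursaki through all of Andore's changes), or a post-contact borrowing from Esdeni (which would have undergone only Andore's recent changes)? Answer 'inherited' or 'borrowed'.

inherited

If inherited, *lursaki would pass through all of Andore's changes:
Andore: start from *lursaki.
  rule 1 (intervocalic voicing): lursaki → lursagi
  rule 2 (pre-rhotic lowering): lursagi → lorsagi
  rule 3 (vowel merger): lorsagi → lorsage
  rule 4: no change — lorsage
  ⇒ Andore lorsage
If borrowed from Esdeni 'lursaki' after the early changes, it would undergo only the recent ones:
  rule 3 (vowel merger): lursaki → lursake
  rule 4 (rhotacism): no change (lursake)
  ⇒ as a loan: lursake
Andore 'lorsage' matches the inherited outcome exactly, so it is an inherited cognate, not a loan.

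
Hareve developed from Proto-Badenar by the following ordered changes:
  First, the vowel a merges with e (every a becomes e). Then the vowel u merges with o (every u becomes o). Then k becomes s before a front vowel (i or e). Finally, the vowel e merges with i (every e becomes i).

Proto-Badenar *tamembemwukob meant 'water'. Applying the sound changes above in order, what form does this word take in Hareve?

timimbimwokob

Hareve: *tamembemwukob
  tamembemwukob → temembemwukob   [vowel merger]
  temembemwukob → temembemwokob   [vowel merger]
  temembemwokob (rule 3 does not apply)
  temembemwokob → timimbimwokob   [vowel merger]
  giving Hareve timimbimwokob.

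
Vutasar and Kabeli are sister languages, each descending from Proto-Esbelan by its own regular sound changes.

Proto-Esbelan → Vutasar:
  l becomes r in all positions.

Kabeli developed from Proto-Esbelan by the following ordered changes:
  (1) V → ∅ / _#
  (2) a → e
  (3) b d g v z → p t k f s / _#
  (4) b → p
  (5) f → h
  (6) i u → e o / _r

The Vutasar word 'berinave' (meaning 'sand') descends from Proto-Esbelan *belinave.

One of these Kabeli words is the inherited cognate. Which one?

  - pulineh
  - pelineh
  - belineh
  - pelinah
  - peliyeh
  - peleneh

pelineh

Kabeli: *belinave
  belinave → belinav   [apocope]
  belinav → belinev   [vowel merger]
  belinev → belinef   [final devoicing]
  belinef → pelinef   [unconditioned shift]
  pelinef → pelineh   [unconditioned shift]
  pelineh (rule 6 does not apply)
  giving Kabeli pelineh.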